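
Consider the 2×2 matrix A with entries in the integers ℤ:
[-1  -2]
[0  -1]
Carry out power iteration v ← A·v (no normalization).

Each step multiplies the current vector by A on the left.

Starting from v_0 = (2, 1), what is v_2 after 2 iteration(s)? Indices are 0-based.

v_2 = (6, 1)

v_0 = (2, 1).
v_1 = A·v_0 = (-4, -1).
v_2 = A·v_1 = (6, 1).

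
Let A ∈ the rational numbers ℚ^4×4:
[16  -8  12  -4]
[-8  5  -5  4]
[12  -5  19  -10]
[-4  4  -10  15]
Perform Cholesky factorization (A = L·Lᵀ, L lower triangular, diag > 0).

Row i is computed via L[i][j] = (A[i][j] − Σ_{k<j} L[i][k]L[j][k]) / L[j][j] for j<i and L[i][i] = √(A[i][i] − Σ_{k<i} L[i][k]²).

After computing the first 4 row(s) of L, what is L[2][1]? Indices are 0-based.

Step 1: L[0][0] = √(16) = 4.
  L[1][0] = (-8) / L[0][0] = -2.
Step 2: L[1][1] = √(1) = 1.
  L[2][0] = (12) / L[0][0] = 3.
  L[2][1] = (1) / L[1][1] = 1.
Step 3: L[2][2] = √(9) = 3.
  L[3][0] = (-4) / L[0][0] = -1.
  L[3][1] = (2) / L[1][1] = 2.
  L[3][2] = (-9) / L[2][2] = -3.
Step 4: L[3][3] = √(1) = 1.

L[2][1] = 1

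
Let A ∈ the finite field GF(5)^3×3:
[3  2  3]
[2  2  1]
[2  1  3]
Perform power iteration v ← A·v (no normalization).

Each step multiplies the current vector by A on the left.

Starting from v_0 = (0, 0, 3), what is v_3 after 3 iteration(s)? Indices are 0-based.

v_3 = (0, 4, 2)

v_0 = (0, 0, 3).
v_1 = A·v_0 = (4, 3, 4).
v_2 = A·v_1 = (0, 3, 3).
v_3 = A·v_2 = (0, 4, 2).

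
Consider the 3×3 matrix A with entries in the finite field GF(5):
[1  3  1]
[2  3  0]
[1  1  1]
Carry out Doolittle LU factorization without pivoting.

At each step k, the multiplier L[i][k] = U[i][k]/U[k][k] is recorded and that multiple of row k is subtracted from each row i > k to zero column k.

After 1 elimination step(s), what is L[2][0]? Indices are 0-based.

k=0: U[0][0]=1
  eliminate (1,0): mult=2, new row 1: (0, 2, 3); set L[1][0]=2
  eliminate (2,0): mult=1, new row 2: (0, 3, 0); set L[2][0]=1

L[2][0] = 1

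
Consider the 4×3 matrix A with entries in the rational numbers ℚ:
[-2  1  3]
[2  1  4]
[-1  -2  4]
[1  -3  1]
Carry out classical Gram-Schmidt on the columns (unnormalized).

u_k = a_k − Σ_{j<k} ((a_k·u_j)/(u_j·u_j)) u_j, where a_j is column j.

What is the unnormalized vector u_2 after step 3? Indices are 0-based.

Step 1: u_0 = a_0 = (-2, 2, -1, 1).
Step 2: u_1 = a_1 − (-1/10)·u_0 = (4/5, 6/5, -21/10, -29/10).
Step 3: u_2 = a_2 − (-1/10)·u_0 − (-41/149)·u_1 = (450/149, 675/149, 495/149, 45/149).

u_2 = (450/149, 675/149, 495/149, 45/149)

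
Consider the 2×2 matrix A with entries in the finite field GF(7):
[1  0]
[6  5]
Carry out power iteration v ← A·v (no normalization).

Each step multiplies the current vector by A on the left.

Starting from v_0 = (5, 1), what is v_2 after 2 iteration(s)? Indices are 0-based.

v_0 = (5, 1).
v_1 = A·v_0 = (5, 0).
v_2 = A·v_1 = (5, 2).

v_2 = (5, 2)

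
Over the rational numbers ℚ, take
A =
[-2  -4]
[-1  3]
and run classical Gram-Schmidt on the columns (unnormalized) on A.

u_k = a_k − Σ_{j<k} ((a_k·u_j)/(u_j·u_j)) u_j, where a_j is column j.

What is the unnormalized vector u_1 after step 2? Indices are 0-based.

Step 1: u_0 = a_0 = (-2, -1).
Step 2: u_1 = a_1 − (1)·u_0 = (-2, 4).

u_1 = (-2, 4)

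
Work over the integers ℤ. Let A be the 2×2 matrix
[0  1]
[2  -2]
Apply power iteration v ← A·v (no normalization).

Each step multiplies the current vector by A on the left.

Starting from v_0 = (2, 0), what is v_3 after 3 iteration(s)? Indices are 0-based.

v_0 = (2, 0).
v_1 = A·v_0 = (0, 4).
v_2 = A·v_1 = (4, -8).
v_3 = A·v_2 = (-8, 24).

v_3 = (-8, 24)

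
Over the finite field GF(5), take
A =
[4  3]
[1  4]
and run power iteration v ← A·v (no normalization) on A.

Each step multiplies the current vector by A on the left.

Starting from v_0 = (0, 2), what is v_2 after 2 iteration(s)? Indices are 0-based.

v_0 = (0, 2).
v_1 = A·v_0 = (1, 3).
v_2 = A·v_1 = (3, 3).

v_2 = (3, 3)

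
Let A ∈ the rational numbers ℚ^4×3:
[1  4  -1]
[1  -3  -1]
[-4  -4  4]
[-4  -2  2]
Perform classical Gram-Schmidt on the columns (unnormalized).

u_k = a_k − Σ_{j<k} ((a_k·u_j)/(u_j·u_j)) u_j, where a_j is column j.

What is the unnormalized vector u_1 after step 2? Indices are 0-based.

u_1 = (111/34, -127/34, -18/17, 16/17)

Step 1: u_0 = a_0 = (1, 1, -4, -4).
Step 2: u_1 = a_1 − (25/34)·u_0 = (111/34, -127/34, -18/17, 16/17).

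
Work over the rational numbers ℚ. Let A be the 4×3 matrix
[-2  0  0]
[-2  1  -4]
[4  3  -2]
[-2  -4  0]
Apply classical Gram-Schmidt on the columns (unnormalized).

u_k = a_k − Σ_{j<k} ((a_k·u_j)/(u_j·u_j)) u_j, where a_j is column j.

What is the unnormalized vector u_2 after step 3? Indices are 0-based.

Step 1: u_0 = a_0 = (-2, -2, 4, -2).
Step 2: u_1 = a_1 − (9/14)·u_0 = (9/7, 16/7, 3/7, -19/7).
Step 3: u_2 = a_2 − (0)·u_0 − (-70/101)·u_1 = (90/101, -244/101, -172/101, -190/101).

u_2 = (90/101, -244/101, -172/101, -190/101)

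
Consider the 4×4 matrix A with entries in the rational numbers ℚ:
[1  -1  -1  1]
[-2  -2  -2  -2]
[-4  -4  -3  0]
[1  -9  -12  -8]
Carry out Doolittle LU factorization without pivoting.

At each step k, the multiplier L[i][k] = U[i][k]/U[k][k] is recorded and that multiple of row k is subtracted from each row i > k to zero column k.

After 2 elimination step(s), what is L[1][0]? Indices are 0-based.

L[1][0] = -2

k=0: U[0][0]=1
  eliminate (1,0): mult=-2, new row 1: (0, -4, -4, 0); set L[1][0]=-2
  eliminate (2,0): mult=-4, new row 2: (0, -8, -7, 4); set L[2][0]=-4
  eliminate (3,0): mult=1, new row 3: (0, -8, -11, -9); set L[3][0]=1
k=1: U[1][1]=-4
  eliminate (2,1): mult=2, new row 2: (0, 0, 1, 4); set L[2][1]=2
  eliminate (3,1): mult=2, new row 3: (0, 0, -3, -9); set L[3][1]=2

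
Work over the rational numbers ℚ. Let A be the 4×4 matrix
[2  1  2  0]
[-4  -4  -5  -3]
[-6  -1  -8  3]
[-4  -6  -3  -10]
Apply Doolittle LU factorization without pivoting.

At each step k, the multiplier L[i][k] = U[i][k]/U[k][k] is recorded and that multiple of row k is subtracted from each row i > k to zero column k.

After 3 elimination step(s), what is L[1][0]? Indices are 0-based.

L[1][0] = -2

Step 1: pivot at (0,0) is 2.
  row1 ← row1 − (-2)·row0  ⇒  L[1][0]=-2, U row1=(0, -2, -1, -3)
  row2 ← row2 − (-3)·row0  ⇒  L[2][0]=-3, U row2=(0, 2, -2, 3)
  row3 ← row3 − (-2)·row0  ⇒  L[3][0]=-2, U row3=(0, -4, 1, -10)
Step 2: pivot at (1,1) is -2.
  row2 ← row2 − (-1)·row1  ⇒  L[2][1]=-1, U row2=(0, 0, -3, 0)
  row3 ← row3 − (2)·row1  ⇒  L[3][1]=2, U row3=(0, 0, 3, -4)
Step 3: pivot at (2,2) is -3.
  row3 ← row3 − (-1)·row2  ⇒  L[3][2]=-1, U row3=(0, 0, 0, -4)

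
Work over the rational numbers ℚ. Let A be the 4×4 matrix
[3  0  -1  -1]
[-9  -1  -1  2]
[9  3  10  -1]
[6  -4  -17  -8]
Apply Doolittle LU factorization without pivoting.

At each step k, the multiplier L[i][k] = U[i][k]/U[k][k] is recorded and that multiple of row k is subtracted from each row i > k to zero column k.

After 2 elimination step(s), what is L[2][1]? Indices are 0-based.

Step 1: pivot at (0,0) is 3.
  row1 ← row1 − (-3)·row0  ⇒  L[1][0]=-3, U row1=(0, -1, -4, -1)
  row2 ← row2 − (3)·row0  ⇒  L[2][0]=3, U row2=(0, 3, 13, 2)
  row3 ← row3 − (2)·row0  ⇒  L[3][0]=2, U row3=(0, -4, -15, -6)
Step 2: pivot at (1,1) is -1.
  row2 ← row2 − (-3)·row1  ⇒  L[2][1]=-3, U row2=(0, 0, 1, -1)
  row3 ← row3 − (4)·row1  ⇒  L[3][1]=4, U row3=(0, 0, 1, -2)

L[2][1] = -3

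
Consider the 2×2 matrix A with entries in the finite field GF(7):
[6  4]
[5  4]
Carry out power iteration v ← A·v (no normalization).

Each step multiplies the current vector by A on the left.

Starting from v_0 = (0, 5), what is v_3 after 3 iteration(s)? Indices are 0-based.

v_0 = (0, 5).
v_1 = A·v_0 = (6, 6).
v_2 = A·v_1 = (4, 5).
v_3 = A·v_2 = (2, 5).

v_3 = (2, 5)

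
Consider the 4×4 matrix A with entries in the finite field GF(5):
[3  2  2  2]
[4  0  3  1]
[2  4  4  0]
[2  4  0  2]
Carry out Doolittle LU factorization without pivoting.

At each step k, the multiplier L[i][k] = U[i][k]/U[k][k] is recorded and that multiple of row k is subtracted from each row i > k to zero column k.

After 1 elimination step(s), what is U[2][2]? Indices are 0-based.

U[2][2] = 1

[col 0] pivot 3
  R1 -= 3*R0 → (0, 4, 2, 0)  (L[1][0] := 3)
  R2 -= 4*R0 → (0, 1, 1, 2)  (L[2][0] := 4)
  R3 -= 4*R0 → (0, 1, 2, 4)  (L[3][0] := 4)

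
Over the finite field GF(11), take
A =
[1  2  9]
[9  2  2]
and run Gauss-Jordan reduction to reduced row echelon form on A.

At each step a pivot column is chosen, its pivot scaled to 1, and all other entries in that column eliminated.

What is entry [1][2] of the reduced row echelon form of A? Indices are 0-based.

step 1: normalize row 0 (÷1) = (1, 2, 9)
  row 1: subtract 9×row0 = (0, 6, 9)
step 2: normalize row 1 (÷6) = (0, 1, 7)
  row 0: subtract 2×row1 = (1, 0, 6)

M[1][2] = 7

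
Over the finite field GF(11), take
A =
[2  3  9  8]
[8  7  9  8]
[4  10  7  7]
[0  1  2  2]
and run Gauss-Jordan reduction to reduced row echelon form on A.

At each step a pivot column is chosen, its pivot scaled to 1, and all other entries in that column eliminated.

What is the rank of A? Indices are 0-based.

pivot(0,0)=2: scale R0 → (1, 7, 10, 4)
  clear (1,0): R1 −= (8)R0 → (0, 6, 6, 9)
  clear (2,0): R2 −= (4)R0 → (0, 4, 0, 2)
pivot(1,1)=6: scale R1 → (0, 1, 1, 7)
  clear (0,1): R0 −= (7)R1 → (1, 0, 3, 10)
  clear (2,1): R2 −= (4)R1 → (0, 0, 7, 7)
  clear (3,1): R3 −= (1)R1 → (0, 0, 1, 6)
pivot(2,2)=7: scale R2 → (0, 0, 1, 1)
  clear (0,2): R0 −= (3)R2 → (1, 0, 0, 7)
  clear (1,2): R1 −= (1)R2 → (0, 1, 0, 6)
  clear (3,2): R3 −= (1)R2 → (0, 0, 0, 5)
pivot(3,3)=5: scale R3 → (0, 0, 0, 1)
  clear (0,3): R0 −= (7)R3 → (1, 0, 0, 0)
  clear (1,3): R1 −= (6)R3 → (0, 1, 0, 0)
  clear (2,3): R2 −= (1)R3 → (0, 0, 1, 0)

rank = 4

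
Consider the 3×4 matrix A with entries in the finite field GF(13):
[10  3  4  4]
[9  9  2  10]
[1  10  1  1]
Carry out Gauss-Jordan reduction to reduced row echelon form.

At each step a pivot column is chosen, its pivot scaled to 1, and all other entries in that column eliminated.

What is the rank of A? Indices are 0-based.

rank = 3

[1] R0 /= 10  ⇒  (1, 12, 3, 3)
     R1 -= 9·R0  ⇒  (0, 5, 1, 9)
     R2 -= 1·R0  ⇒  (0, 11, 11, 11)
[2] R1 /= 5  ⇒  (0, 1, 8, 7)
     R0 -= 12·R1  ⇒  (1, 0, 11, 10)
     R2 -= 11·R1  ⇒  (0, 0, 1, 12)
[3] R2 /= 1  ⇒  (0, 0, 1, 12)
     R0 -= 11·R2  ⇒  (1, 0, 0, 8)
     R1 -= 8·R2  ⇒  (0, 1, 0, 2)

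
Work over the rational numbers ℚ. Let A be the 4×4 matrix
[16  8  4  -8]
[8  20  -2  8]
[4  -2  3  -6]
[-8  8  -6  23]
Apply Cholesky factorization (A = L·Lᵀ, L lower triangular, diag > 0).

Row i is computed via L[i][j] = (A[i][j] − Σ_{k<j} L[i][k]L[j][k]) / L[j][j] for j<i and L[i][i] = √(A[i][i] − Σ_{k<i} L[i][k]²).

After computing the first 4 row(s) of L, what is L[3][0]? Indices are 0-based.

Step 1: L[0][0] = √(16) = 4.
  L[1][0] = (8) / L[0][0] = 2.
Step 2: L[1][1] = √(16) = 4.
  L[2][0] = (4) / L[0][0] = 1.
  L[2][1] = (-4) / L[1][1] = -1.
Step 3: L[2][2] = √(1) = 1.
  L[3][0] = (-8) / L[0][0] = -2.
  L[3][1] = (12) / L[1][1] = 3.
  L[3][2] = (-1) / L[2][2] = -1.
Step 4: L[3][3] = √(9) = 3.

L[3][0] = -2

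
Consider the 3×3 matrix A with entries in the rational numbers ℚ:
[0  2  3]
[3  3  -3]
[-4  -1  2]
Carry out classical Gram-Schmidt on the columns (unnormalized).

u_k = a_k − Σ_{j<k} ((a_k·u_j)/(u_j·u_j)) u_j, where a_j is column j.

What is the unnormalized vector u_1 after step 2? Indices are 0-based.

u_1 = (2, 36/25, 27/25)

Step 1: u_0 = a_0 = (0, 3, -4).
Step 2: u_1 = a_1 − (13/25)·u_0 = (2, 36/25, 27/25).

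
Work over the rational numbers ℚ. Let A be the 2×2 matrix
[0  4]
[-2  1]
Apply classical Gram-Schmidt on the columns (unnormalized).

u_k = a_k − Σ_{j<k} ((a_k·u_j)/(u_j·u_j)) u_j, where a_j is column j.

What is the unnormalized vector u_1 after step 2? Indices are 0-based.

Step 1: u_0 = a_0 = (0, -2).
Step 2: u_1 = a_1 − (-1/2)·u_0 = (4, 0).

u_1 = (4, 0)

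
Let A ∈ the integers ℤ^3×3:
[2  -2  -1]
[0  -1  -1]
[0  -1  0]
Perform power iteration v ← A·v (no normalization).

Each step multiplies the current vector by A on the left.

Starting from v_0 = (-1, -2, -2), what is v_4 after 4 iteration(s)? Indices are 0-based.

v_0 = (-1, -2, -2).
v_1 = A·v_0 = (4, 4, 2).
v_2 = A·v_1 = (-2, -6, -4).
v_3 = A·v_2 = (12, 10, 6).
v_4 = A·v_3 = (-2, -16, -10).

v_4 = (-2, -16, -10)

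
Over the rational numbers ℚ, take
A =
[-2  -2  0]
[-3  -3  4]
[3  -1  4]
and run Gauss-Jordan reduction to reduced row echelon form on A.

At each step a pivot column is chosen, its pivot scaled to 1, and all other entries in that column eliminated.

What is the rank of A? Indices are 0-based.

rank = 3

pivot(0,0)=-2: scale R0 → (1, 1, 0)
  clear (1,0): R1 −= (-3)R0 → (0, 0, 4)
  clear (2,0): R2 −= (3)R0 → (0, -4, 4)
pivot(1,1): swap R1↔R2
pivot(1,1)=-4: scale R1 → (0, 1, -1)
  clear (0,1): R0 −= (1)R1 → (1, 0, 1)
pivot(2,2)=4: scale R2 → (0, 0, 1)
  clear (0,2): R0 −= (1)R2 → (1, 0, 0)
  clear (1,2): R1 −= (-1)R2 → (0, 1, 0)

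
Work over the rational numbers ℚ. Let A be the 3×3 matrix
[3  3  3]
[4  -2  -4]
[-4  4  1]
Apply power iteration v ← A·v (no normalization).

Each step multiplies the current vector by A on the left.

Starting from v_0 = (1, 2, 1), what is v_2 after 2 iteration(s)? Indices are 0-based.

v_0 = (1, 2, 1).
v_1 = A·v_0 = (12, -4, 5).
v_2 = A·v_1 = (39, 36, -59).

v_2 = (39, 36, -59)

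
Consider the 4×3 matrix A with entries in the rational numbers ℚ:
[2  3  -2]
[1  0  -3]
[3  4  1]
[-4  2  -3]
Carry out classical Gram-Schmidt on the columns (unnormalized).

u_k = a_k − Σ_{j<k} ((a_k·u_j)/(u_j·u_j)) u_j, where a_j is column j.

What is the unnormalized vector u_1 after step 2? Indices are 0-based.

u_1 = (7/3, -1/3, 3, 10/3)

Step 1: u_0 = a_0 = (2, 1, 3, -4).
Step 2: u_1 = a_1 − (1/3)·u_0 = (7/3, -1/3, 3, 10/3).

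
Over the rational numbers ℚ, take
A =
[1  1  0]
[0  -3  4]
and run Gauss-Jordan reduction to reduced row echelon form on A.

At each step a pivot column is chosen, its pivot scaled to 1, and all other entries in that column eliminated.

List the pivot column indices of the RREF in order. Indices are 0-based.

[1] R0 /= 1  ⇒  (1, 1, 0)
[2] R1 /= -3  ⇒  (0, 1, -4/3)
     R0 -= 1·R1  ⇒  (1, 0, 4/3)

pivot columns: 0, 1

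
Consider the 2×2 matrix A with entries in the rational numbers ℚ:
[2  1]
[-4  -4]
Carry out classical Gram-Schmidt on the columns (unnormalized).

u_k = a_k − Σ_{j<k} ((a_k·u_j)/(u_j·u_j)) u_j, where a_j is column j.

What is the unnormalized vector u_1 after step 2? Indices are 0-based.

Step 1: u_0 = a_0 = (2, -4).
Step 2: u_1 = a_1 − (9/10)·u_0 = (-4/5, -2/5).

u_1 = (-4/5, -2/5)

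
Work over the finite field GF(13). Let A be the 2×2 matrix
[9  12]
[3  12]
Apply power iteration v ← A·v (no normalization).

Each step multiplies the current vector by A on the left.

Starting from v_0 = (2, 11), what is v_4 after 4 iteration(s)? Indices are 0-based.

v_4 = (0, 7)

v_0 = (2, 11).
v_1 = A·v_0 = (7, 8).
v_2 = A·v_1 = (3, 0).
v_3 = A·v_2 = (1, 9).
v_4 = A·v_3 = (0, 7).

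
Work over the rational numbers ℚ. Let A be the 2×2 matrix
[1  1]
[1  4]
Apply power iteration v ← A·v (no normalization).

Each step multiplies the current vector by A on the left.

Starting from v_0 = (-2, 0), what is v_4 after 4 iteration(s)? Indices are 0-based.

v_0 = (-2, 0).
v_1 = A·v_0 = (-2, -2).
v_2 = A·v_1 = (-4, -10).
v_3 = A·v_2 = (-14, -44).
v_4 = A·v_3 = (-58, -190).

v_4 = (-58, -190)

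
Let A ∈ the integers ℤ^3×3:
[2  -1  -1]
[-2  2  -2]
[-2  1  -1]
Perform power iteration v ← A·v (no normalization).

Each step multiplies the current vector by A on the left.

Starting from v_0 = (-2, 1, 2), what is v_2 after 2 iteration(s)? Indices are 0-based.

v_2 = (-19, 12, 13)

v_0 = (-2, 1, 2).
v_1 = A·v_0 = (-7, 2, 3).
v_2 = A·v_1 = (-19, 12, 13).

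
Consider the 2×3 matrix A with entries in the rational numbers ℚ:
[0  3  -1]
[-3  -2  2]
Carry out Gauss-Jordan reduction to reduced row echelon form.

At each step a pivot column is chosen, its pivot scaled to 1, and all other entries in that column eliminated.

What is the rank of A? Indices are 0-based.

rank = 2

step 1: exchange rows 0,1
step 1: normalize row 0 (÷-3) = (1, 2/3, -2/3)
step 2: normalize row 1 (÷3) = (0, 1, -1/3)
  row 0: subtract 2/3×row1 = (1, 0, -4/9)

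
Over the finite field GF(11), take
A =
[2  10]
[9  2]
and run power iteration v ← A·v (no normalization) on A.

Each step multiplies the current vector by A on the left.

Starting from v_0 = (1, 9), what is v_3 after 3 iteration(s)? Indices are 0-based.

v_3 = (4, 9)

v_0 = (1, 9).
v_1 = A·v_0 = (4, 5).
v_2 = A·v_1 = (3, 2).
v_3 = A·v_2 = (4, 9).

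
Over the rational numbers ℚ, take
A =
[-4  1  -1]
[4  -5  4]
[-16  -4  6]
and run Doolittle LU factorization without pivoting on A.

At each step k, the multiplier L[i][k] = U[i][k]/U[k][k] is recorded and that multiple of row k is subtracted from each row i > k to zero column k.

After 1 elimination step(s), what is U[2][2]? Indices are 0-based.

Step 1: pivot at (0,0) is -4.
  row1 ← row1 − (-1)·row0  ⇒  L[1][0]=-1, U row1=(0, -4, 3)
  row2 ← row2 − (4)·row0  ⇒  L[2][0]=4, U row2=(0, -8, 10)

U[2][2] = 10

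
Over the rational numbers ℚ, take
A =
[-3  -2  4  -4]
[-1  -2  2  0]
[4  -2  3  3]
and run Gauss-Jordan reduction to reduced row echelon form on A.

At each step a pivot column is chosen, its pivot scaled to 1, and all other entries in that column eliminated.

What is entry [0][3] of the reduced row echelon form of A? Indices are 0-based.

pivot(0,0)=-3: scale R0 → (1, 2/3, -4/3, 4/3)
  clear (1,0): R1 −= (-1)R0 → (0, -4/3, 2/3, 4/3)
  clear (2,0): R2 −= (4)R0 → (0, -14/3, 25/3, -7/3)
pivot(1,1)=-4/3: scale R1 → (0, 1, -1/2, -1)
  clear (0,1): R0 −= (2/3)R1 → (1, 0, -1, 2)
  clear (2,1): R2 −= (-14/3)R1 → (0, 0, 6, -7)
pivot(2,2)=6: scale R2 → (0, 0, 1, -7/6)
  clear (0,2): R0 −= (-1)R2 → (1, 0, 0, 5/6)
  clear (1,2): R1 −= (-1/2)R2 → (0, 1, 0, -19/12)

M[0][3] = 5/6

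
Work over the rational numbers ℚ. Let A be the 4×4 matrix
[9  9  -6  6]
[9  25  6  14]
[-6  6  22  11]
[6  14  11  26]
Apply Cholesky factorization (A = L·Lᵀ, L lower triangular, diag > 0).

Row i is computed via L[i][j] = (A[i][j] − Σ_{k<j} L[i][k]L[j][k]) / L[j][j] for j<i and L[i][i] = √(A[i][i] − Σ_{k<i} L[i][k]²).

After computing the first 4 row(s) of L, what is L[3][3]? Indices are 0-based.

Step 1: L[0][0] = √(9) = 3.
  L[1][0] = (9) / L[0][0] = 3.
Step 2: L[1][1] = √(16) = 4.
  L[2][0] = (-6) / L[0][0] = -2.
  L[2][1] = (12) / L[1][1] = 3.
Step 3: L[2][2] = √(9) = 3.
  L[3][0] = (6) / L[0][0] = 2.
  L[3][1] = (8) / L[1][1] = 2.
  L[3][2] = (9) / L[2][2] = 3.
Step 4: L[3][3] = √(9) = 3.

L[3][3] = 3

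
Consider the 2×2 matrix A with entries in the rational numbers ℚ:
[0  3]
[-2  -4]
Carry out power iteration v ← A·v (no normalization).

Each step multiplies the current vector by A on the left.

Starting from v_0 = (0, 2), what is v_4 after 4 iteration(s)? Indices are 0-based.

v_4 = (-96, 8)

v_0 = (0, 2).
v_1 = A·v_0 = (6, -8).
v_2 = A·v_1 = (-24, 20).
v_3 = A·v_2 = (60, -32).
v_4 = A·v_3 = (-96, 8).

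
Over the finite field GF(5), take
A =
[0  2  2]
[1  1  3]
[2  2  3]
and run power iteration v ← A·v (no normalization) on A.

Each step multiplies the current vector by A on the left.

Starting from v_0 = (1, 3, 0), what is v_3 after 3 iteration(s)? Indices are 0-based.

v_0 = (1, 3, 0).
v_1 = A·v_0 = (1, 4, 3).
v_2 = A·v_1 = (4, 4, 4).
v_3 = A·v_2 = (1, 0, 3).

v_3 = (1, 0, 3)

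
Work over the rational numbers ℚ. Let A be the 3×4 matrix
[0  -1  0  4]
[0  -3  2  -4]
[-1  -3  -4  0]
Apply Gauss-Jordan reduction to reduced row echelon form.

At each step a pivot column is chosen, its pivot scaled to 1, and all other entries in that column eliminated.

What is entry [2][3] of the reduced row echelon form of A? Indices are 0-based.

pivot(0,0): swap R0↔R2
pivot(0,0)=-1: scale R0 → (1, 3, 4, 0)
pivot(1,1)=-3: scale R1 → (0, 1, -2/3, 4/3)
  clear (0,1): R0 −= (3)R1 → (1, 0, 6, -4)
  clear (2,1): R2 −= (-1)R1 → (0, 0, -2/3, 16/3)
pivot(2,2)=-2/3: scale R2 → (0, 0, 1, -8)
  clear (0,2): R0 −= (6)R2 → (1, 0, 0, 44)
  clear (1,2): R1 −= (-2/3)R2 → (0, 1, 0, -4)

M[2][3] = -8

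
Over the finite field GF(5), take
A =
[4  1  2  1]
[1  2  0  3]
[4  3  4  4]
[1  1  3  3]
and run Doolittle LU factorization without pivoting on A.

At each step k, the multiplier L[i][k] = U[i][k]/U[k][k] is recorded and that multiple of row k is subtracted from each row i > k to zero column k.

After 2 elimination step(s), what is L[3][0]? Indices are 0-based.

Step 1: pivot at (0,0) is 4.
  row1 ← row1 − (4)·row0  ⇒  L[1][0]=4, U row1=(0, 3, 2, 4)
  row2 ← row2 − (1)·row0  ⇒  L[2][0]=1, U row2=(0, 2, 2, 3)
  row3 ← row3 − (4)·row0  ⇒  L[3][0]=4, U row3=(0, 2, 0, 4)
Step 2: pivot at (1,1) is 3.
  row2 ← row2 − (4)·row1  ⇒  L[2][1]=4, U row2=(0, 0, 4, 2)
  row3 ← row3 − (4)·row1  ⇒  L[3][1]=4, U row3=(0, 0, 2, 3)

L[3][0] = 4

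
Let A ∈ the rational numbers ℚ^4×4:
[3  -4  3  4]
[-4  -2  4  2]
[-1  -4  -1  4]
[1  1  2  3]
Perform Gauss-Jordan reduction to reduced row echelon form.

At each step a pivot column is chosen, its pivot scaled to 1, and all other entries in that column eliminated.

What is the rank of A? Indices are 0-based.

[1] R0 /= 3  ⇒  (1, -4/3, 1, 4/3)
     R1 -= -4·R0  ⇒  (0, -22/3, 8, 22/3)
     R2 -= -1·R0  ⇒  (0, -16/3, 0, 16/3)
     R3 -= 1·R0  ⇒  (0, 7/3, 1, 5/3)
[2] R1 /= -22/3  ⇒  (0, 1, -12/11, -1)
     R0 -= -4/3·R1  ⇒  (1, 0, -5/11, 0)
     R2 -= -16/3·R1  ⇒  (0, 0, -64/11, 0)
     R3 -= 7/3·R1  ⇒  (0, 0, 39/11, 4)
[3] R2 /= -64/11  ⇒  (0, 0, 1, 0)
     R0 -= -5/11·R2  ⇒  (1, 0, 0, 0)
     R1 -= -12/11·R2  ⇒  (0, 1, 0, -1)
     R3 -= 39/11·R2  ⇒  (0, 0, 0, 4)
[4] R3 /= 4  ⇒  (0, 0, 0, 1)
     R1 -= -1·R3  ⇒  (0, 1, 0, 0)

rank = 4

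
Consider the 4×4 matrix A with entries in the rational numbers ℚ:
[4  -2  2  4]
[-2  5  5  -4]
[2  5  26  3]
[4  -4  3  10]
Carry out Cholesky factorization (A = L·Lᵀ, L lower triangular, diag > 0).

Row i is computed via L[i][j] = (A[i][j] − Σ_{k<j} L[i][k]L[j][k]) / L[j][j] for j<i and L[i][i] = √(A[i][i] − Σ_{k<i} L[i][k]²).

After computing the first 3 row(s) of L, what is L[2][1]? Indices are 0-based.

L[2][1] = 3

Step 1: L[0][0] = √(4) = 2.
  L[1][0] = (-2) / L[0][0] = -1.
Step 2: L[1][1] = √(4) = 2.
  L[2][0] = (2) / L[0][0] = 1.
  L[2][1] = (6) / L[1][1] = 3.
Step 3: L[2][2] = √(16) = 4.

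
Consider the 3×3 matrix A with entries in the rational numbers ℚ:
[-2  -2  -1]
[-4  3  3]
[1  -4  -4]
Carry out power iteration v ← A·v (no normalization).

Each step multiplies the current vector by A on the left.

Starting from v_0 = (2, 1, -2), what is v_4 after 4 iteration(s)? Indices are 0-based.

v_0 = (2, 1, -2).
v_1 = A·v_0 = (-4, -11, 6).
v_2 = A·v_1 = (24, 1, 16).
v_3 = A·v_2 = (-66, -45, -44).
v_4 = A·v_3 = (266, -3, 290).

v_4 = (266, -3, 290)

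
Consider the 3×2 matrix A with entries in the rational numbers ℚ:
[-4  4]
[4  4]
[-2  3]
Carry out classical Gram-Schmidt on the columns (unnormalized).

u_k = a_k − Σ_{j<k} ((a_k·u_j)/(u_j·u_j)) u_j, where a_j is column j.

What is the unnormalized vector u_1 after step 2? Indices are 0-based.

Step 1: u_0 = a_0 = (-4, 4, -2).
Step 2: u_1 = a_1 − (-1/6)·u_0 = (10/3, 14/3, 8/3).

u_1 = (10/3, 14/3, 8/3)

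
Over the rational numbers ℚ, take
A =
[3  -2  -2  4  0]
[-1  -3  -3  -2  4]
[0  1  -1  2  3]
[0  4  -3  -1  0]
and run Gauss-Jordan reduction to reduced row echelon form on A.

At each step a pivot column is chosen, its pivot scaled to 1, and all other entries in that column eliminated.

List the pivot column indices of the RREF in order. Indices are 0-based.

[1] R0 /= 3  ⇒  (1, -2/3, -2/3, 4/3, 0)
     R1 -= -1·R0  ⇒  (0, -11/3, -11/3, -2/3, 4)
[2] R1 /= -11/3  ⇒  (0, 1, 1, 2/11, -12/11)
     R0 -= -2/3·R1  ⇒  (1, 0, 0, 16/11, -8/11)
     R2 -= 1·R1  ⇒  (0, 0, -2, 20/11, 45/11)
     R3 -= 4·R1  ⇒  (0, 0, -7, -19/11, 48/11)
[3] R2 /= -2  ⇒  (0, 0, 1, -10/11, -45/22)
     R1 -= 1·R2  ⇒  (0, 1, 0, 12/11, 21/22)
     R3 -= -7·R2  ⇒  (0, 0, 0, -89/11, -219/22)
[4] R3 /= -89/11  ⇒  (0, 0, 0, 1, 219/178)
     R0 -= 16/11·R3  ⇒  (1, 0, 0, 0, -224/89)
     R1 -= 12/11·R3  ⇒  (0, 1, 0, 0, -69/178)
     R2 -= -10/11·R3  ⇒  (0, 0, 1, 0, -165/178)

pivot columns: 0, 1, 2, 3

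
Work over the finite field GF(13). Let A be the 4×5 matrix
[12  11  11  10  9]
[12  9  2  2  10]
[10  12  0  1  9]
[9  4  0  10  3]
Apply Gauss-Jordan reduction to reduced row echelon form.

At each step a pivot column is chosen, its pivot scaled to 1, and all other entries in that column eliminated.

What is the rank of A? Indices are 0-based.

rank = 4

pivot(0,0)=12: scale R0 → (1, 2, 2, 3, 4)
  clear (1,0): R1 −= (12)R0 → (0, 11, 4, 5, 1)
  clear (2,0): R2 −= (10)R0 → (0, 5, 6, 10, 8)
  clear (3,0): R3 −= (9)R0 → (0, 12, 8, 9, 6)
pivot(1,1)=11: scale R1 → (0, 1, 11, 4, 6)
  clear (0,1): R0 −= (2)R1 → (1, 0, 6, 8, 5)
  clear (2,1): R2 −= (5)R1 → (0, 0, 3, 3, 4)
  clear (3,1): R3 −= (12)R1 → (0, 0, 6, 0, 12)
pivot(2,2)=3: scale R2 → (0, 0, 1, 1, 10)
  clear (0,2): R0 −= (6)R2 → (1, 0, 0, 2, 10)
  clear (1,2): R1 −= (11)R2 → (0, 1, 0, 6, 0)
  clear (3,2): R3 −= (6)R2 → (0, 0, 0, 7, 4)
pivot(3,3)=7: scale R3 → (0, 0, 0, 1, 8)
  clear (0,3): R0 −= (2)R3 → (1, 0, 0, 0, 7)
  clear (1,3): R1 −= (6)R3 → (0, 1, 0, 0, 4)
  clear (2,3): R2 −= (1)R3 → (0, 0, 1, 0, 2)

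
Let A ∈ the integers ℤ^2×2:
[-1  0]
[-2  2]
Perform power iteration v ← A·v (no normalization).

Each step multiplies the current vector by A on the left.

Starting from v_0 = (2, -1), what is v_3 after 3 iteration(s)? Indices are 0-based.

v_3 = (-2, -20)

v_0 = (2, -1).
v_1 = A·v_0 = (-2, -6).
v_2 = A·v_1 = (2, -8).
v_3 = A·v_2 = (-2, -20).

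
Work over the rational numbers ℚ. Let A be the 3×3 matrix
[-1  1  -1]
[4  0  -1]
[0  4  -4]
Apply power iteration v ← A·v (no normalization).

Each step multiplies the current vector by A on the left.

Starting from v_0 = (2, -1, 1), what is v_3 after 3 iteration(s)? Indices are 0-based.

v_0 = (2, -1, 1).
v_1 = A·v_0 = (-4, 7, -8).
v_2 = A·v_1 = (19, -8, 60).
v_3 = A·v_2 = (-87, 16, -272).

v_3 = (-87, 16, -272)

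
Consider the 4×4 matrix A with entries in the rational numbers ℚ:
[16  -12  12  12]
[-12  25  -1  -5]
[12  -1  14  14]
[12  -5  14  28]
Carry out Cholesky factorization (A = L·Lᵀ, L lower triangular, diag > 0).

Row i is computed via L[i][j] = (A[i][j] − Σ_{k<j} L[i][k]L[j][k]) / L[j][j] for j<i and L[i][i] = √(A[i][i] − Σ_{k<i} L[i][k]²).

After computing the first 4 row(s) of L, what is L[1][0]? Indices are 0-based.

L[1][0] = -3

Step 1: L[0][0] = √(16) = 4.
  L[1][0] = (-12) / L[0][0] = -3.
Step 2: L[1][1] = √(16) = 4.
  L[2][0] = (12) / L[0][0] = 3.
  L[2][1] = (8) / L[1][1] = 2.
Step 3: L[2][2] = √(1) = 1.
  L[3][0] = (12) / L[0][0] = 3.
  L[3][1] = (4) / L[1][1] = 1.
  L[3][2] = (3) / L[2][2] = 3.
Step 4: L[3][3] = √(9) = 3.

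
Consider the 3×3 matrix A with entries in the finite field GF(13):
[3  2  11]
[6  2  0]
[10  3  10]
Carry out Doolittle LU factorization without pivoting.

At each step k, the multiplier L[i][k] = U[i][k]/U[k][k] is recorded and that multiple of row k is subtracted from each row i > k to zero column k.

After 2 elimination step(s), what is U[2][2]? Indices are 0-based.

U[2][2] = 5

k=0: U[0][0]=3
  eliminate (1,0): mult=2, new row 1: (0, 11, 4); set L[1][0]=2
  eliminate (2,0): mult=12, new row 2: (0, 5, 8); set L[2][0]=12
k=1: U[1][1]=11
  eliminate (2,1): mult=4, new row 2: (0, 0, 5); set L[2][1]=4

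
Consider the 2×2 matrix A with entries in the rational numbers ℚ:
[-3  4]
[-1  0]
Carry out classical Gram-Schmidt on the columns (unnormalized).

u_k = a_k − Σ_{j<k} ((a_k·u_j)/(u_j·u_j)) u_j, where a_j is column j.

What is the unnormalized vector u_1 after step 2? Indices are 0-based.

Step 1: u_0 = a_0 = (-3, -1).
Step 2: u_1 = a_1 − (-6/5)·u_0 = (2/5, -6/5).

u_1 = (2/5, -6/5)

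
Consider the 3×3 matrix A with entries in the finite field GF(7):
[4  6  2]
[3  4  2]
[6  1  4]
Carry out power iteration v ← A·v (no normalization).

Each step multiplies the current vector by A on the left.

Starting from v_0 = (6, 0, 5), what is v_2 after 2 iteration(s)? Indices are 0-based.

v_0 = (6, 0, 5).
v_1 = A·v_0 = (6, 0, 0).
v_2 = A·v_1 = (3, 4, 1).

v_2 = (3, 4, 1)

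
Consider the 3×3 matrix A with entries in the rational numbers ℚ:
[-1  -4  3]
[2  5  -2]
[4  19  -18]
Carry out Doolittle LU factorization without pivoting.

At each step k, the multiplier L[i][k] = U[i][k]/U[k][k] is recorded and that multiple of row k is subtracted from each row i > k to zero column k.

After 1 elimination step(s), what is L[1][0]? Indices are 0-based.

k=0: U[0][0]=-1
  eliminate (1,0): mult=-2, new row 1: (0, -3, 4); set L[1][0]=-2
  eliminate (2,0): mult=-4, new row 2: (0, 3, -6); set L[2][0]=-4

L[1][0] = -2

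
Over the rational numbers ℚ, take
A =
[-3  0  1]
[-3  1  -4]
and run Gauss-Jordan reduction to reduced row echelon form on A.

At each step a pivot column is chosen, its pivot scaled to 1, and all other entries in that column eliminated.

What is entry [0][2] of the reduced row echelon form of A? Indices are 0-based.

step 1: normalize row 0 (÷-3) = (1, 0, -1/3)
  row 1: subtract -3×row0 = (0, 1, -5)
step 2: normalize row 1 (÷1) = (0, 1, -5)

M[0][2] = -1/3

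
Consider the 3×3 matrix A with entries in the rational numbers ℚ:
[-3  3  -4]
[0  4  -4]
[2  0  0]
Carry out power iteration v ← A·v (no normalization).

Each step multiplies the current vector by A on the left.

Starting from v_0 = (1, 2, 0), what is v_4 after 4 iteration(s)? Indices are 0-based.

v_0 = (1, 2, 0).
v_1 = A·v_0 = (3, 8, 2).
v_2 = A·v_1 = (7, 24, 6).
v_3 = A·v_2 = (27, 72, 14).
v_4 = A·v_3 = (79, 232, 54).

v_4 = (79, 232, 54)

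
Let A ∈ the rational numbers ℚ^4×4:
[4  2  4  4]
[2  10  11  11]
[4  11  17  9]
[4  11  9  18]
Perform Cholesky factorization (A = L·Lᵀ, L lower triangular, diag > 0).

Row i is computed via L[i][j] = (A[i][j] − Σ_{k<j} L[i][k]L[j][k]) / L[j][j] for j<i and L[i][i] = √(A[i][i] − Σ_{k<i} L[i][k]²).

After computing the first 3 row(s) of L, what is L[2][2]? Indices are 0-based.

Step 1: L[0][0] = √(4) = 2.
  L[1][0] = (2) / L[0][0] = 1.
Step 2: L[1][1] = √(9) = 3.
  L[2][0] = (4) / L[0][0] = 2.
  L[2][1] = (9) / L[1][1] = 3.
Step 3: L[2][2] = √(4) = 2.

L[2][2] = 2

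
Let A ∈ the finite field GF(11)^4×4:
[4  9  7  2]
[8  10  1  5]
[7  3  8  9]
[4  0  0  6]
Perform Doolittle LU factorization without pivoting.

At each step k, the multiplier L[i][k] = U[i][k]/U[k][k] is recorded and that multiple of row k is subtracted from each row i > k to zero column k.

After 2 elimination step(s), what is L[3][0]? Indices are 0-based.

L[3][0] = 1

Step 1: pivot at (0,0) is 4.
  row1 ← row1 − (2)·row0  ⇒  L[1][0]=2, U row1=(0, 3, 9, 1)
  row2 ← row2 − (10)·row0  ⇒  L[2][0]=10, U row2=(0, 1, 4, 0)
  row3 ← row3 − (1)·row0  ⇒  L[3][0]=1, U row3=(0, 2, 4, 4)
Step 2: pivot at (1,1) is 3.
  row2 ← row2 − (4)·row1  ⇒  L[2][1]=4, U row2=(0, 0, 1, 7)
  row3 ← row3 − (8)·row1  ⇒  L[3][1]=8, U row3=(0, 0, 9, 7)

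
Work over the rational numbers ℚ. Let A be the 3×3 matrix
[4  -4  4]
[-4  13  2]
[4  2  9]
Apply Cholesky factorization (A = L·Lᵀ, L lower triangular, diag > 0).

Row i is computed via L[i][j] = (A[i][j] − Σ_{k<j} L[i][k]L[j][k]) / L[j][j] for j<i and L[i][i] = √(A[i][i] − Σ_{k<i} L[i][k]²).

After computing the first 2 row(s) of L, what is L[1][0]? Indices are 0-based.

L[1][0] = -2

Step 1: L[0][0] = √(4) = 2.
  L[1][0] = (-4) / L[0][0] = -2.
Step 2: L[1][1] = √(9) = 3.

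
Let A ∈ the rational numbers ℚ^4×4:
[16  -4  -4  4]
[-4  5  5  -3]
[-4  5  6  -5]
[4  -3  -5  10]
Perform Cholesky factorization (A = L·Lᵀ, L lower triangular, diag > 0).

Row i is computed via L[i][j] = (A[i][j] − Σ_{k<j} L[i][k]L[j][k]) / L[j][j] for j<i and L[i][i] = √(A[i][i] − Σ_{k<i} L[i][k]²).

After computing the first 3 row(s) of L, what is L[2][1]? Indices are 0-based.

Step 1: L[0][0] = √(16) = 4.
  L[1][0] = (-4) / L[0][0] = -1.
Step 2: L[1][1] = √(4) = 2.
  L[2][0] = (-4) / L[0][0] = -1.
  L[2][1] = (4) / L[1][1] = 2.
Step 3: L[2][2] = √(1) = 1.

L[2][1] = 2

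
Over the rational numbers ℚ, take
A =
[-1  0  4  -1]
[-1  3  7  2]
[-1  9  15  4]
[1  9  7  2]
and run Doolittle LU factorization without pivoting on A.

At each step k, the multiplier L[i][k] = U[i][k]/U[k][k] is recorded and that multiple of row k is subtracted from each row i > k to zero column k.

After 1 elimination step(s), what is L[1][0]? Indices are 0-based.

Step 1: pivot at (0,0) is -1.
  row1 ← row1 − (1)·row0  ⇒  L[1][0]=1, U row1=(0, 3, 3, 3)
  row2 ← row2 − (1)·row0  ⇒  L[2][0]=1, U row2=(0, 9, 11, 5)
  row3 ← row3 − (-1)·row0  ⇒  L[3][0]=-1, U row3=(0, 9, 11, 1)

L[1][0] = 1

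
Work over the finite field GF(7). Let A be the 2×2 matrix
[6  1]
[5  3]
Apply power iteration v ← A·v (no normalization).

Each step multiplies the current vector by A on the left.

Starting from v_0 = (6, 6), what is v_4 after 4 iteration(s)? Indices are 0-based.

v_4 = (2, 4)

v_0 = (6, 6).
v_1 = A·v_0 = (0, 6).
v_2 = A·v_1 = (6, 4).
v_3 = A·v_2 = (5, 0).
v_4 = A·v_3 = (2, 4).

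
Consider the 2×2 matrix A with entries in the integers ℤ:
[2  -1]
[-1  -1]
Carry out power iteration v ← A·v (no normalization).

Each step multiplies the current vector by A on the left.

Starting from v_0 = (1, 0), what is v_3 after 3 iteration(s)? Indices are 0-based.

v_0 = (1, 0).
v_1 = A·v_0 = (2, -1).
v_2 = A·v_1 = (5, -1).
v_3 = A·v_2 = (11, -4).

v_3 = (11, -4)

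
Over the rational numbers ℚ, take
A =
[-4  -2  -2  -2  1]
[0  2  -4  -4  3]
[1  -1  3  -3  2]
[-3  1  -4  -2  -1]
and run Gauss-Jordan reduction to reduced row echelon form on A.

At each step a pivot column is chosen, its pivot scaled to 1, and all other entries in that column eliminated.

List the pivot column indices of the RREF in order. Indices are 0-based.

step 1: normalize row 0 (÷-4) = (1, 1/2, 1/2, 1/2, -1/4)
  row 2: subtract 1×row0 = (0, -3/2, 5/2, -7/2, 9/4)
  row 3: subtract -3×row0 = (0, 5/2, -5/2, -1/2, -7/4)
step 2: normalize row 1 (÷2) = (0, 1, -2, -2, 3/2)
  row 0: subtract 1/2×row1 = (1, 0, 3/2, 3/2, -1)
  row 2: subtract -3/2×row1 = (0, 0, -1/2, -13/2, 9/2)
  row 3: subtract 5/2×row1 = (0, 0, 5/2, 9/2, -11/2)
step 3: normalize row 2 (÷-1/2) = (0, 0, 1, 13, -9)
  row 0: subtract 3/2×row2 = (1, 0, 0, -18, 25/2)
  row 1: subtract -2×row2 = (0, 1, 0, 24, -33/2)
  row 3: subtract 5/2×row2 = (0, 0, 0, -28, 17)
step 4: normalize row 3 (÷-28) = (0, 0, 0, 1, -17/28)
  row 0: subtract -18×row3 = (1, 0, 0, 0, 11/7)
  row 1: subtract 24×row3 = (0, 1, 0, 0, -27/14)
  row 2: subtract 13×row3 = (0, 0, 1, 0, -31/28)

pivot columns: 0, 1, 2, 3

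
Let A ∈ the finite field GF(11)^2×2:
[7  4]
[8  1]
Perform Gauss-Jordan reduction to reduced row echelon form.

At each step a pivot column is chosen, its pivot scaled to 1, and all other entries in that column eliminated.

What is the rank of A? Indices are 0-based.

[1] R0 /= 7  ⇒  (1, 10)
     R1 -= 8·R0  ⇒  (0, 9)
[2] R1 /= 9  ⇒  (0, 1)
     R0 -= 10·R1  ⇒  (1, 0)

rank = 2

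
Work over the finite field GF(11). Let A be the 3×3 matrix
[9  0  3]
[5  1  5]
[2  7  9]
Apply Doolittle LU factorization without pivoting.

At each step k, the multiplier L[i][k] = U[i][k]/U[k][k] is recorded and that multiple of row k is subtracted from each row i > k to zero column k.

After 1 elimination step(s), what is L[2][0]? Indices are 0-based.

L[2][0] = 10

Step 1: pivot at (0,0) is 9.
  row1 ← row1 − (3)·row0  ⇒  L[1][0]=3, U row1=(0, 1, 7)
  row2 ← row2 − (10)·row0  ⇒  L[2][0]=10, U row2=(0, 7, 1)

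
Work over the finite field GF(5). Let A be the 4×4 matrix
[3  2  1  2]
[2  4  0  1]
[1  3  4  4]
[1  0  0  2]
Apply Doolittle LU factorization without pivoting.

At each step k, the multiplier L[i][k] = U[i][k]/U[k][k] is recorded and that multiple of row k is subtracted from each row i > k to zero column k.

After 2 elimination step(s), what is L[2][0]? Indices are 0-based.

[col 0] pivot 3
  R1 -= 4*R0 → (0, 1, 1, 3)  (L[1][0] := 4)
  R2 -= 2*R0 → (0, 4, 2, 0)  (L[2][0] := 2)
  R3 -= 2*R0 → (0, 1, 3, 3)  (L[3][0] := 2)
[col 1] pivot 1
  R2 -= 4*R1 → (0, 0, 3, 3)  (L[2][1] := 4)
  R3 -= 1*R1 → (0, 0, 2, 0)  (L[3][1] := 1)

L[2][0] = 2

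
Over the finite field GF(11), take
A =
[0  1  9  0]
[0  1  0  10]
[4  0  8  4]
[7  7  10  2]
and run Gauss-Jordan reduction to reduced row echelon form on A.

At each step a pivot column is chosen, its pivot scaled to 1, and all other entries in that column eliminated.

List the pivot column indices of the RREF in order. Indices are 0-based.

pivot columns: 0, 1, 2

step 1: exchange rows 0,2
step 1: normalize row 0 (÷4) = (1, 0, 2, 1)
  row 3: subtract 7×row0 = (0, 7, 7, 6)
step 2: normalize row 1 (÷1) = (0, 1, 0, 10)
  row 2: subtract 1×row1 = (0, 0, 9, 1)
  row 3: subtract 7×row1 = (0, 0, 7, 2)
step 3: normalize row 2 (÷9) = (0, 0, 1, 5)
  row 0: subtract 2×row2 = (1, 0, 0, 2)
  row 3: subtract 7×row2 = (0, 0, 0, 0)
skip col 3 (zero from row 3)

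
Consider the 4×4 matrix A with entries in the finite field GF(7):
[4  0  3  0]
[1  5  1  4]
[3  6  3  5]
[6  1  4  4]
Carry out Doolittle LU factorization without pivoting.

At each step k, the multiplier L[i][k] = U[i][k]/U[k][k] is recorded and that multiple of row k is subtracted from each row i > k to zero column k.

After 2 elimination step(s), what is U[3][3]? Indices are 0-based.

[col 0] pivot 4
  R1 -= 2*R0 → (0, 5, 2, 4)  (L[1][0] := 2)
  R2 -= 6*R0 → (0, 6, 6, 5)  (L[2][0] := 6)
  R3 -= 5*R0 → (0, 1, 3, 4)  (L[3][0] := 5)
[col 1] pivot 5
  R2 -= 4*R1 → (0, 0, 5, 3)  (L[2][1] := 4)
  R3 -= 3*R1 → (0, 0, 4, 6)  (L[3][1] := 3)

U[3][3] = 6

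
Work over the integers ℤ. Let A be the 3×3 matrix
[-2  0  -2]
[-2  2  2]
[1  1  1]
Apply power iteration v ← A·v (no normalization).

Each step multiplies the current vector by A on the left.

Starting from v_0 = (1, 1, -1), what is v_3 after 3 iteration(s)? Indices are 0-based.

v_3 = (6, -2, -5)

v_0 = (1, 1, -1).
v_1 = A·v_0 = (0, -2, 1).
v_2 = A·v_1 = (-2, -2, -1).
v_3 = A·v_2 = (6, -2, -5).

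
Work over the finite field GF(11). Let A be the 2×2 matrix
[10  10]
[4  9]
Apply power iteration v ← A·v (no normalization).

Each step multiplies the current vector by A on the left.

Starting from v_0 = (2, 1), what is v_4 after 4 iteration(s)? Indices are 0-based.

v_4 = (3, 3)

v_0 = (2, 1).
v_1 = A·v_0 = (8, 6).
v_2 = A·v_1 = (8, 9).
v_3 = A·v_2 = (5, 3).
v_4 = A·v_3 = (3, 3).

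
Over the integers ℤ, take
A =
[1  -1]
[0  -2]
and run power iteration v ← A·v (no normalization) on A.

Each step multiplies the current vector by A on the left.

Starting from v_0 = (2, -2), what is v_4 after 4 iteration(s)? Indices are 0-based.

v_4 = (-8, -32)

v_0 = (2, -2).
v_1 = A·v_0 = (4, 4).
v_2 = A·v_1 = (0, -8).
v_3 = A·v_2 = (8, 16).
v_4 = A·v_3 = (-8, -32).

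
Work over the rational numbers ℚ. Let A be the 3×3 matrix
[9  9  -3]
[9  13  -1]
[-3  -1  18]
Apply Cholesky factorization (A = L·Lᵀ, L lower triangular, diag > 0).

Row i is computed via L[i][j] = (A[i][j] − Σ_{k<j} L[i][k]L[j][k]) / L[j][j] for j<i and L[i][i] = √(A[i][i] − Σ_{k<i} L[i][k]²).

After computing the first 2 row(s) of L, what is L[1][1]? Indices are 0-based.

L[1][1] = 2

Step 1: L[0][0] = √(9) = 3.
  L[1][0] = (9) / L[0][0] = 3.
Step 2: L[1][1] = √(4) = 2.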